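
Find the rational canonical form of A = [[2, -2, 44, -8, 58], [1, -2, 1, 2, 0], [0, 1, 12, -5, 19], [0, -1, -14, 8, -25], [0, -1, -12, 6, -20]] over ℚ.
R = [[0, 0, 0, 0, 18], [1, 0, 0, 0, 3], [0, 1, 0, 0, 8], [0, 0, 1, 0, -3], [0, 0, 0, 1, 0]]

The invariant factors of A (the non-unit diagonal entries of the Smith normal form of xI - A over ℚ[x]) are (x - 2)(x^2 + x + 3)^2, each dividing the next. The characteristic polynomial is their product, (x - 2)(x^2 + x + 3)^2.

The rational canonical form is the block-diagonal matrix of companion matrices C(f_i):
R = [[0, 0, 0, 0, 18], [1, 0, 0, 0, 3], [0, 1, 0, 0, 8], [0, 0, 1, 0, -3], [0, 0, 0, 1, 0]].

Note the characteristic polynomial does not split into linear factors over ℚ, so A has no Jordan form over ℚ; the rational canonical form exists over any field.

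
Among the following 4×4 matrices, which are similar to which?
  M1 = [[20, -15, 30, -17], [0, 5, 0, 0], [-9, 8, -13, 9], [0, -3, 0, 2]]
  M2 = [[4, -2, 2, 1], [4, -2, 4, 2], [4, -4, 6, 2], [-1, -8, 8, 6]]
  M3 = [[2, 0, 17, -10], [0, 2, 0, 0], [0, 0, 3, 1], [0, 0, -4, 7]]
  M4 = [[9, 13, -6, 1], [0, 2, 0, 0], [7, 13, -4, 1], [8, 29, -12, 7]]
2 classes: {M1}, {M2, M3, M4}

Characteristic polynomials: χ_{M1} = (x - 5)^2(x - 2)^2, χ_{M2} = (x - 5)^2(x - 2)^2, χ_{M3} = (x - 5)^2(x - 2)^2, χ_{M4} = (x - 5)^2(x - 2)^2.

{M1}: invariant factors (x - 5)^2(x - 2)^2.

{M2, M3, M4}: invariant factors x - 2, (x - 5)^2(x - 2).

Matrices are similar if and only if their invariant-factor lists agree; the partition into similarity classes is {M1}, {M2, M3, M4}.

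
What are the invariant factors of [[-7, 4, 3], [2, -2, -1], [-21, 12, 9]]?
x^3

The Jordan structure of A has elementary divisors x^3. Arranging the block sizes at each eigenvalue in decreasing order and taking row products gives the invariant factors.

Invariant factors (smallest first, each dividing the next): x^3.

Check: the last factor x^3 is the minimal polynomial, and the product x^3 is the characteristic polynomial.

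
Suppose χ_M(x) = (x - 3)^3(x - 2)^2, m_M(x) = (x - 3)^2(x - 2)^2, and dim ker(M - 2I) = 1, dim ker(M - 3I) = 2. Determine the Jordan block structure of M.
λ = 2: algebraic multiplicity 2 (exponent in χ_M), largest block size 2 (exponent in m_M), 1 block (geometric multiplicity). This forces block sizes [2].
λ = 3: algebraic multiplicity 3 (exponent in χ_M), largest block size 2 (exponent in m_M), 2 blocks (geometric multiplicity). These force block sizes [2, 1].

Jordan blocks: (2, 2), (3, 2), (3, 1)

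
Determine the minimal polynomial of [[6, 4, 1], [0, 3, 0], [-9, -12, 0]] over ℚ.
The characteristic polynomial factors as (x - 3)^3. The minimal polynomial is ∏(x - λ)^{k_λ} where k_λ is the size of the largest Jordan block at λ.

For λ = 3: rank(A - 3I) = 1, and the largest Jordan block has size 2 (the smallest k with rank((A - 3I)^k) = rank((A - 3I)^(k+1))).

So m_A(x) = (x - 3)^2.

m_A(x) = (x - 3)^2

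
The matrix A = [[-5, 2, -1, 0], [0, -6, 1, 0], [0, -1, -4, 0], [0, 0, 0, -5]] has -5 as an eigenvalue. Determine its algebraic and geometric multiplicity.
The characteristic polynomial is (x + 5)^4, so the factor x + 5 appears with exponent 4: the algebraic multiplicity is 4.

rank(A + 5I) = 2, so the eigenspace has dimension 4 - 2 = 2: the geometric multiplicity is 2.

Since 2 < 4, A is not diagonalizable.

algebraic multiplicity 4, geometric multiplicity 2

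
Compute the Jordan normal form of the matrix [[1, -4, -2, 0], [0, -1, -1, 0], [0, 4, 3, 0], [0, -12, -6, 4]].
J = [[1, 1, 0, 0], [0, 1, 0, 0], [0, 0, 1, 0], [0, 0, 0, 4]]

The characteristic polynomial is det(xI - A) = (x - 4)(x - 1)^3, so the eigenvalues are 1 (algebraic multiplicity 3), 4 (algebraic multiplicity 1).

For λ = 1: rank(A - I) = 2, rank((A - I)^2) = 1. The eigenspace has dimension 4 - 2 = 2, so there are 2 Jordan blocks; the rank sequence gives block sizes [2, 1].

For λ = 4: algebraic multiplicity 1 gives one 1×1 block.

Assembling the blocks gives the Jordan form J above.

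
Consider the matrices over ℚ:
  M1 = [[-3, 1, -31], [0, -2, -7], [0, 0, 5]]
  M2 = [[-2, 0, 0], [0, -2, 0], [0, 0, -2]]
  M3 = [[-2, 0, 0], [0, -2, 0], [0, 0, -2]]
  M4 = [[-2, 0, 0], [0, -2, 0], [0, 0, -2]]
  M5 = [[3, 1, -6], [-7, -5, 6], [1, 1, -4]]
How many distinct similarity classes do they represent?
Characteristic polynomials: χ_{M1} = (x - 5)(x + 2)(x + 3), χ_{M2} = (x + 2)^3, χ_{M3} = (x + 2)^3, χ_{M4} = (x + 2)^3, χ_{M5} = (x - 2)(x + 4)^2.

{M1}: invariant factors (x - 5)(x + 2)(x + 3).

{M2, M3, M4}: invariant factors x + 2, x + 2, x + 2.

{M5}: invariant factors (x - 2)(x + 4)^2.

Matrices are similar if and only if their invariant-factor lists agree; the partition into similarity classes is {M1}, {M2, M3, M4}, {M5}.

3 classes: {M1}, {M2, M3, M4}, {M5}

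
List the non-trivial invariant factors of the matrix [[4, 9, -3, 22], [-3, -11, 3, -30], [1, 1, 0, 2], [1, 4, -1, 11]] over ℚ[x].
x - 1, (x - 1)^3

The Jordan structure of A has elementary divisors (x - 1)^3, (x - 1). Arranging the block sizes at each eigenvalue in decreasing order and taking row products gives the invariant factors.

Invariant factors (smallest first, each dividing the next): x - 1, (x - 1)^3.

Check: the last factor (x - 1)^3 is the minimal polynomial, and the product (x - 1)^4 is the characteristic polynomial.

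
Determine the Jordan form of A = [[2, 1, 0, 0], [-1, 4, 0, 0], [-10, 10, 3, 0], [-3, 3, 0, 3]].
The characteristic polynomial is det(xI - A) = (x - 3)^4, so the eigenvalues are 3 (algebraic multiplicity 4).

For λ = 3: rank(A - 3I) = 1, rank((A - 3I)^2) = 0. The eigenspace has dimension 4 - 1 = 3, so there are 3 Jordan blocks; the rank sequence gives block sizes [2, 1, 1].

Assembling the blocks gives the Jordan form J above.

J = [[3, 1, 0, 0], [0, 3, 0, 0], [0, 0, 3, 0], [0, 0, 0, 3]]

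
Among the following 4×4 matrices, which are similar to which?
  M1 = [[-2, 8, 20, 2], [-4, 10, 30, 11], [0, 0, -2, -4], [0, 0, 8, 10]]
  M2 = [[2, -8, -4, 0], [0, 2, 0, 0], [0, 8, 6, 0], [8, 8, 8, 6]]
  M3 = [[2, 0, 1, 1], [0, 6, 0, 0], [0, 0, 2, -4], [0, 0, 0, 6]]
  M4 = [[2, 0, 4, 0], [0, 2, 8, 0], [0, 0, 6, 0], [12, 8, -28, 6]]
2 classes: {M1, M3}, {M2, M4}

Characteristic polynomials: χ_{M1} = (x - 6)^2(x - 2)^2, χ_{M2} = (x - 6)^2(x - 2)^2, χ_{M3} = (x - 6)^2(x - 2)^2, χ_{M4} = (x - 6)^2(x - 2)^2.

{M1, M3}: invariant factors x - 6, (x - 6)(x - 2)^2.

{M2, M4}: invariant factors (x - 6)(x - 2), (x - 6)(x - 2).

Matrices are similar if and only if their invariant-factor lists agree; the partition into similarity classes is {M1, M3}, {M2, M4}.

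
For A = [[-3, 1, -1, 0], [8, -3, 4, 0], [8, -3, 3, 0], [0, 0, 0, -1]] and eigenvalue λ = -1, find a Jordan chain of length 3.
v_1 = [[0, 1, 1, 0]]^T, v_2 = [[0, 2, 1, 0]]^T, v_3 = [[1, 0, -2, 0]]^T

We seek v_1 ∈ ker((A + I)^3) \ ker((A + I)^2), then set v_{i+1} = (A + I) v_i.

One such chain is v_1 = [[0, 1, 1, 0]]^T, v_2 = [[0, 2, 1, 0]]^T, v_3 = [[1, 0, -2, 0]]^T. Check: (A + I) v_3 = [[0, 0, 0, 0]]^T = 0.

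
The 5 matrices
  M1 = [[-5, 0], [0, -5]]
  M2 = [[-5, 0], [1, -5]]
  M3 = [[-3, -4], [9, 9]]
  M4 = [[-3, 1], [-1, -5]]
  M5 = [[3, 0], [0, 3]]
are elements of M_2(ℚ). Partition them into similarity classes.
Characteristic polynomials: χ_{M1} = (x + 5)^2, χ_{M2} = (x + 5)^2, χ_{M3} = (x - 3)^2, χ_{M4} = (x + 4)^2, χ_{M5} = (x - 3)^2.

{M1}: invariant factors x + 5, x + 5.

{M2}: invariant factors (x + 5)^2.

{M3}: invariant factors (x - 3)^2.

{M4}: invariant factors (x + 4)^2.

{M5}: invariant factors x - 3, x - 3.

Matrices are similar if and only if their invariant-factor lists agree; the partition into similarity classes is {M1}, {M2}, {M3}, {M4}, {M5}.

5 classes: {M1}, {M2}, {M3}, {M4}, {M5}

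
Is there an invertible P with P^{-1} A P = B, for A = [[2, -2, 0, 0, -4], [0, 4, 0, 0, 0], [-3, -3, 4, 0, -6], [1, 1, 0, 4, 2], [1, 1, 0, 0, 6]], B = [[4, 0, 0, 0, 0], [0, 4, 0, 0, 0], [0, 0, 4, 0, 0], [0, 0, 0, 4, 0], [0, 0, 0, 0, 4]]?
No.

Both have characteristic polynomial (x - 4)^5, but the minimal polynomial of A is (x - 4)^2 while the minimal polynomial of B is x - 4. The minimal polynomial is a similarity invariant, so A and B are not similar.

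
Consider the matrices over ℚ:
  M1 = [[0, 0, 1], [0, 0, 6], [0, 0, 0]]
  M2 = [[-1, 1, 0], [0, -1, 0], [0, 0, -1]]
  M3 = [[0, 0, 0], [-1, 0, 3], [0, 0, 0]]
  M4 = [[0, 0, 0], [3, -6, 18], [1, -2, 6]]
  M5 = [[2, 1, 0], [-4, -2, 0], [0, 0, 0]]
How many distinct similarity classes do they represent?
2 classes: {M1, M3, M4, M5}, {M2}

Characteristic polynomials: χ_{M1} = x^3, χ_{M2} = (x + 1)^3, χ_{M3} = x^3, χ_{M4} = x^3, χ_{M5} = x^3.

{M1, M3, M4, M5}: invariant factors x, x^2.

{M2}: invariant factors x + 1, (x + 1)^2.

Matrices are similar if and only if their invariant-factor lists agree; the partition into similarity classes is {M1, M3, M4, M5}, {M2}.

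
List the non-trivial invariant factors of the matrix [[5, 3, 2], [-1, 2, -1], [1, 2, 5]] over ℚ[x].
(x - 4)^3

The Jordan structure of A has elementary divisors (x - 4)^3. Arranging the block sizes at each eigenvalue in decreasing order and taking row products gives the invariant factors.

Invariant factors (smallest first, each dividing the next): (x - 4)^3.

Check: the last factor (x - 4)^3 is the minimal polynomial, and the product (x - 4)^3 is the characteristic polynomial.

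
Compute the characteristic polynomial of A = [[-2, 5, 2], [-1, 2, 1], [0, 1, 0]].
χ_A(x) = x^3

xI - A = [[x + 2, -5, -2], [1, x - 2, -1], [0, -1, x]].

Expanding det(xI - A) along the first row:
det(xI - A) = + (x + 2)·det([[x - 2, -1], [-1, x]]) - (-5)·det([[1, -1], [0, x]]) + (-2)·det([[1, x - 2], [0, -1]]).

Evaluating gives χ_A(x) = x^3.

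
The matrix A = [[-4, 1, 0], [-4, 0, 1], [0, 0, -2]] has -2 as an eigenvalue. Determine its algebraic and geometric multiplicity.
The characteristic polynomial is (x + 2)^3, so the factor x + 2 appears with exponent 3: the algebraic multiplicity is 3.

rank(A + 2I) = 2, so the eigenspace has dimension 3 - 2 = 1: the geometric multiplicity is 1.

Since 1 < 3, A is not diagonalizable.

algebraic multiplicity 3, geometric multiplicity 1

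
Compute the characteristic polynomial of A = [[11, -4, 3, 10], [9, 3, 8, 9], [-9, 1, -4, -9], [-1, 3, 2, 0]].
χ_A(x) = (x - 4)^2(x - 1)^2

xI - A = [[x - 11, 4, -3, -10], [-9, x - 3, -8, -9], [9, -1, x + 4, 9], [1, -3, -2, x]].

Expanding det(xI - A) along the first row:
det(xI - A) = + (x - 11)·det([[x - 3, -8, -9], [-1, x + 4, 9], [-3, -2, x]]) - (4)·det([[-9, -8, -9], [9, x + 4, 9], [1, -2, x]]) + (-3)·det([[-9, x - 3, -9], [9, -1, 9], [1, -3, x]]) - (-10)·det([[-9, x - 3, -8], [9, -1, x + 4], [1, -3, -2]]).

Evaluating gives χ_A(x) = x^4 - 10x^3 + 33x^2 - 40x + 16 = (x - 4)^2(x - 1)^2.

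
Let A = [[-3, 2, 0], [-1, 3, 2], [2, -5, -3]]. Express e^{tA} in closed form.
e^{tA} = [[(t^2 - 2*t + 1)*e^{-t}, 2*t*(t + 1)*e^{-t}, 2*t^2*e^{-t}], [t*(t - 1)*e^{-t}, (2*t^2 + 4*t + 1)*e^{-t}, 2*t*(t + 1)*e^{-t}], [t*(4 - 3*t)*e^{-t}/2, t*(-3*t - 5)*e^{-t}, (-3*t^2 - 2*t + 1)*e^{-t}]]

A has Jordan form J = [[-1, 1, 0], [0, -1, 1], [0, 0, -1]] with A = PJP^{-1}, so e^{tA} = P e^{tJ} P^{-1}.

For a Jordan block J_k(λ), e^{tJ_k(λ)} = e^{λt} · (I + tN + t^2 N^2/2! + ... + t^{k-1} N^{k-1}/(k-1)!) where N is the nilpotent superdiagonal part.

Assembling the blocks and conjugating back gives the entries of e^{tA} as shown above.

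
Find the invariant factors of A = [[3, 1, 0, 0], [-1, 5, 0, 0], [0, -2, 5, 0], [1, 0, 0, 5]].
The Jordan structure of A has elementary divisors (x - 4)^2, (x - 5), (x - 5). Arranging the block sizes at each eigenvalue in decreasing order and taking row products gives the invariant factors.

Invariant factors (smallest first, each dividing the next): x - 5, (x - 5)(x - 4)^2.

Check: the last factor (x - 5)(x - 4)^2 is the minimal polynomial, and the product (x - 5)^2(x - 4)^2 is the characteristic polynomial.

x - 5, (x - 5)(x - 4)^2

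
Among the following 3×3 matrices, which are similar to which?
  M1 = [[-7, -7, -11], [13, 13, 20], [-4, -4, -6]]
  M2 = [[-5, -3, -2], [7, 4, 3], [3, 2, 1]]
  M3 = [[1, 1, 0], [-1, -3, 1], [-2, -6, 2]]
1 class: {M1, M2, M3}

Characteristic polynomials: χ_{M1} = x^3, χ_{M2} = x^3, χ_{M3} = x^3.

{M1, M2, M3}: invariant factors x^3.

Matrices are similar if and only if their invariant-factor lists agree; the partition into similarity classes is {M1, M2, M3}.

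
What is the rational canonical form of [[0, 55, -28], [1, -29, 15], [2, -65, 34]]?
The invariant factors of A (the non-unit diagonal entries of the Smith normal form of xI - A over ℚ[x]) are (x - 6)(x^2 + x - 4), each dividing the next. The characteristic polynomial is their product, (x - 6)(x^2 + x - 4).

The rational canonical form is the block-diagonal matrix of companion matrices C(f_i):
R = [[0, 0, -24], [1, 0, 10], [0, 1, 5]].

Note the characteristic polynomial does not split into linear factors over ℚ, so A has no Jordan form over ℚ; the rational canonical form exists over any field.

R = [[0, 0, -24], [1, 0, 10], [0, 1, 5]]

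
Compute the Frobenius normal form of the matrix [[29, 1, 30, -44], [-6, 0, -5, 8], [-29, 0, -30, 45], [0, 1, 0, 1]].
R = [[0, 0, 0, 0], [1, 0, 0, 18], [0, 1, 0, 3], [0, 0, 1, 0]]

The invariant factors of A (the non-unit diagonal entries of the Smith normal form of xI - A over ℚ[x]) are x(x - 3)(x^2 + 3x + 6), each dividing the next. The characteristic polynomial is their product, x(x - 3)(x^2 + 3x + 6).

The rational canonical form is the block-diagonal matrix of companion matrices C(f_i):
R = [[0, 0, 0, 0], [1, 0, 0, 18], [0, 1, 0, 3], [0, 0, 1, 0]].

Note the characteristic polynomial does not split into linear factors over ℚ, so A has no Jordan form over ℚ; the rational canonical form exists over any field.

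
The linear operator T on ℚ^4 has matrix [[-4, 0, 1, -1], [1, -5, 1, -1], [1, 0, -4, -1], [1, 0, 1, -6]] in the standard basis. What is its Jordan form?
The characteristic polynomial is det(xI - A) = (x + 4)(x + 5)^3, so the eigenvalues are -5 (algebraic multiplicity 3), -4 (algebraic multiplicity 1).

For λ = -5: rank(A + 5I) = 1. The eigenspace has dimension 4 - 1 = 3, so there are 3 Jordan blocks; the rank sequence gives block sizes [1, 1, 1].

For λ = -4: algebraic multiplicity 1 gives one 1×1 block.

Assembling the blocks gives the Jordan form J above.

J = [[-5, 0, 0, 0], [0, -5, 0, 0], [0, 0, -5, 0], [0, 0, 0, -4]]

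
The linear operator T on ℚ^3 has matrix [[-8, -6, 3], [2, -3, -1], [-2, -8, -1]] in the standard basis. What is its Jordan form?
The characteristic polynomial is det(xI - A) = (x + 2)(x + 5)^2, so the eigenvalues are -5 (algebraic multiplicity 2), -2 (algebraic multiplicity 1).

For λ = -5: rank(A + 5I) = 2, rank((A + 5I)^2) = 1. The eigenspace has dimension 3 - 2 = 1, so there is 1 Jordan block; the rank sequence gives block sizes [2].

For λ = -2: algebraic multiplicity 1 gives one 1×1 block.

Assembling the blocks gives the Jordan form J above.

J = [[-5, 1, 0], [0, -5, 0], [0, 0, -2]]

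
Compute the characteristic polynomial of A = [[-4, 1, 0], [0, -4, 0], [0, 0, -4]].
xI - A = [[x + 4, -1, 0], [0, x + 4, 0], [0, 0, x + 4]].

Expanding det(xI - A) along the first row:
det(xI - A) = + (x + 4)·det([[x + 4, 0], [0, x + 4]]) - (-1)·det([[0, 0], [0, x + 4]]) + (0)·det([[0, x + 4], [0, 0]]).

Evaluating gives χ_A(x) = x^3 + 12x^2 + 48x + 64 = (x + 4)^3.

χ_A(x) = (x + 4)^3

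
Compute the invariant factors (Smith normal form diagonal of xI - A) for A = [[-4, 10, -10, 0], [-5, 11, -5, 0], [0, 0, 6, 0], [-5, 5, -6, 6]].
x - 6, (x - 6)^2(x - 1)

The Jordan structure of A has elementary divisors (x - 1), (x - 6)^2, (x - 6). Arranging the block sizes at each eigenvalue in decreasing order and taking row products gives the invariant factors.

Invariant factors (smallest first, each dividing the next): x - 6, (x - 6)^2(x - 1).

Check: the last factor (x - 6)^2(x - 1) is the minimal polynomial, and the product (x - 6)^3(x - 1) is the characteristic polynomial.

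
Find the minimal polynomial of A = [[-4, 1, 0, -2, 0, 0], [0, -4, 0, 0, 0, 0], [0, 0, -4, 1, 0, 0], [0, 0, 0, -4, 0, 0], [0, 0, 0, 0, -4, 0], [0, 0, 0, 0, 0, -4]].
The characteristic polynomial factors as (x + 4)^6. The minimal polynomial is ∏(x - λ)^{k_λ} where k_λ is the size of the largest Jordan block at λ.

For λ = -4: rank(A + 4I) = 2, and the largest Jordan block has size 2 (the smallest k with rank((A + 4I)^k) = rank((A + 4I)^(k+1))).

So m_A(x) = (x + 4)^2.

m_A(x) = (x + 4)^2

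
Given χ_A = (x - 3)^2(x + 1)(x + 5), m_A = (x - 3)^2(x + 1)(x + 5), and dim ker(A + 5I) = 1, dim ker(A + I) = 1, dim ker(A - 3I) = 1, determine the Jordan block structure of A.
Jordan blocks: (-5, 1), (-1, 1), (3, 2)

λ = -5: algebraic multiplicity 1 (exponent in χ_A), largest block size 1 (exponent in m_A), 1 block (geometric multiplicity). This forces block sizes [1].
λ = -1: algebraic multiplicity 1 (exponent in χ_A), largest block size 1 (exponent in m_A), 1 block (geometric multiplicity). This forces block sizes [1].
λ = 3: algebraic multiplicity 2 (exponent in χ_A), largest block size 2 (exponent in m_A), 1 block (geometric multiplicity). This forces block sizes [2].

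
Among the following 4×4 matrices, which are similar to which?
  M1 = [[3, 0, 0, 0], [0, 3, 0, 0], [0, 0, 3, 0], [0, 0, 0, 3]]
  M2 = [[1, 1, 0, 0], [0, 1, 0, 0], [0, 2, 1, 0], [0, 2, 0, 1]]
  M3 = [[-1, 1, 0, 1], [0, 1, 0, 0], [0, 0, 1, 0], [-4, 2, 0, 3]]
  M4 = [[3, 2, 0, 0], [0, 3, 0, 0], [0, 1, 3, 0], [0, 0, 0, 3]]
Characteristic polynomials: χ_{M1} = (x - 3)^4, χ_{M2} = (x - 1)^4, χ_{M3} = (x - 1)^4, χ_{M4} = (x - 3)^4.

{M1}: invariant factors x - 3, x - 3, x - 3, x - 3.

{M2, M3}: invariant factors x - 1, x - 1, (x - 1)^2.

{M4}: invariant factors x - 3, x - 3, (x - 3)^2.

Matrices are similar if and only if their invariant-factor lists agree; the partition into similarity classes is {M1}, {M2, M3}, {M4}.

3 classes: {M1}, {M2, M3}, {M4}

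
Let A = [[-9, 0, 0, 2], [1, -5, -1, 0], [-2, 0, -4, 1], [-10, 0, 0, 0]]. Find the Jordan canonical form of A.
The characteristic polynomial is det(xI - A) = (x + 4)^2(x + 5)^2, so the eigenvalues are -5 (algebraic multiplicity 2), -4 (algebraic multiplicity 2).

For λ = -5: rank(A + 5I) = 3, rank((A + 5I)^2) = 2. The eigenspace has dimension 4 - 3 = 1, so there is 1 Jordan block; the rank sequence gives block sizes [2].

For λ = -4: rank(A + 4I) = 3, rank((A + 4I)^2) = 2. The eigenspace has dimension 4 - 3 = 1, so there is 1 Jordan block; the rank sequence gives block sizes [2].

Assembling the blocks gives the Jordan form J above.

J = [[-5, 1, 0, 0], [0, -5, 0, 0], [0, 0, -4, 1], [0, 0, 0, -4]]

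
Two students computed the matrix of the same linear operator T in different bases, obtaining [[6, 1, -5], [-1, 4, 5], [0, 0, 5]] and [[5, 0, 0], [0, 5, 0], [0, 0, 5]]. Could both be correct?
No.

Both have characteristic polynomial (x - 5)^3, but the minimal polynomial of A is (x - 5)^2 while the minimal polynomial of B is x - 5. The minimal polynomial is a similarity invariant, so A and B are not similar.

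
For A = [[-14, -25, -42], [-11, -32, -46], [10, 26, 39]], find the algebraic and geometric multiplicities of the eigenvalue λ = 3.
algebraic multiplicity 1, geometric multiplicity 1

The characteristic polynomial is (x - 3)(x + 5)^2, so the factor x - 3 appears with exponent 1: the algebraic multiplicity is 1.

rank(A - 3I) = 2, so the eigenspace has dimension 3 - 2 = 1: the geometric multiplicity is 1.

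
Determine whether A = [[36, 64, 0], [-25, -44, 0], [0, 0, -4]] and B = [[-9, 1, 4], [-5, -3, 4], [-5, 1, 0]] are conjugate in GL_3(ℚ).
Yes.

Two matrices over a field are similar if and only if they have the same invariant factors.

Both A and B have characteristic polynomial (x + 4)^3 and minimal polynomial (x + 4)^2. Computing further, both have invariant factors x + 4, (x + 4)^2. Hence A and B are similar.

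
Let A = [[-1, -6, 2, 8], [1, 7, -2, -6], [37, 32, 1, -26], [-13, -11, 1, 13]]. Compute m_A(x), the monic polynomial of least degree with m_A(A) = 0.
m_A(x) = (x - 5)^2

The characteristic polynomial factors as (x - 5)^4. The minimal polynomial is ∏(x - λ)^{k_λ} where k_λ is the size of the largest Jordan block at λ.

For λ = 5: rank(A - 5I) = 2, and the largest Jordan block has size 2 (the smallest k with rank((A - 5I)^k) = rank((A - 5I)^(k+1))).

So m_A(x) = (x - 5)^2.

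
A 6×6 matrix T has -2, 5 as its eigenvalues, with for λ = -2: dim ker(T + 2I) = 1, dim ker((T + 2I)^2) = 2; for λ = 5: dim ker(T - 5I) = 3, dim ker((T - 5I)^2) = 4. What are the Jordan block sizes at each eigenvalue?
Jordan blocks: (-2, 2), (5, 2), (5, 1), (5, 1)

λ = -2: successive nullity increments [1, 1] count blocks of size ≥ k; block sizes are [2].
λ = 5: successive nullity increments [3, 1] count blocks of size ≥ k; block sizes are [2, 1, 1].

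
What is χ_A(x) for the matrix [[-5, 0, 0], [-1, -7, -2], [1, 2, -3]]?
xI - A = [[x + 5, 0, 0], [1, x + 7, 2], [-1, -2, x + 3]].

Expanding det(xI - A) along the first row:
det(xI - A) = + (x + 5)·det([[x + 7, 2], [-2, x + 3]]) - (0)·det([[1, 2], [-1, x + 3]]) + (0)·det([[1, x + 7], [-1, -2]]).

Evaluating gives χ_A(x) = x^3 + 15x^2 + 75x + 125 = (x + 5)^3.

χ_A(x) = (x + 5)^3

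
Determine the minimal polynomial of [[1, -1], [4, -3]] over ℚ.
m_A(x) = (x + 1)^2

The characteristic polynomial factors as (x + 1)^2. The minimal polynomial is ∏(x - λ)^{k_λ} where k_λ is the size of the largest Jordan block at λ.

For λ = -1: rank(A + I) = 1, and the largest Jordan block has size 2 (the smallest k with rank((A + I)^k) = rank((A + I)^(k+1))).

So m_A(x) = (x + 1)^2.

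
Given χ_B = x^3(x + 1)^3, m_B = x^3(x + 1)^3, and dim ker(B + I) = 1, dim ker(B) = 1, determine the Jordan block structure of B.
Jordan blocks: (-1, 3), (0, 3)

λ = -1: algebraic multiplicity 3 (exponent in χ_B), largest block size 3 (exponent in m_B), 1 block (geometric multiplicity). This forces block sizes [3].
λ = 0: algebraic multiplicity 3 (exponent in χ_B), largest block size 3 (exponent in m_B), 1 block (geometric multiplicity). This forces block sizes [3].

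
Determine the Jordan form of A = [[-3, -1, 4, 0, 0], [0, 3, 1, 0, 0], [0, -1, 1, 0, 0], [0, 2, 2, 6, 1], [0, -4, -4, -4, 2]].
J = [[-3, 0, 0, 0, 0], [0, 2, 1, 0, 0], [0, 0, 2, 0, 0], [0, 0, 0, 4, 1], [0, 0, 0, 0, 4]]

The characteristic polynomial is det(xI - A) = (x - 4)^2(x - 2)^2(x + 3), so the eigenvalues are -3 (algebraic multiplicity 1), 2 (algebraic multiplicity 2), 4 (algebraic multiplicity 2).

For λ = -3: algebraic multiplicity 1 gives one 1×1 block.

For λ = 2: rank(A - 2I) = 4, rank((A - 2I)^2) = 3. The eigenspace has dimension 5 - 4 = 1, so there is 1 Jordan block; the rank sequence gives block sizes [2].

For λ = 4: rank(A - 4I) = 4, rank((A - 4I)^2) = 3. The eigenspace has dimension 5 - 4 = 1, so there is 1 Jordan block; the rank sequence gives block sizes [2].

Assembling the blocks gives the Jordan form J above.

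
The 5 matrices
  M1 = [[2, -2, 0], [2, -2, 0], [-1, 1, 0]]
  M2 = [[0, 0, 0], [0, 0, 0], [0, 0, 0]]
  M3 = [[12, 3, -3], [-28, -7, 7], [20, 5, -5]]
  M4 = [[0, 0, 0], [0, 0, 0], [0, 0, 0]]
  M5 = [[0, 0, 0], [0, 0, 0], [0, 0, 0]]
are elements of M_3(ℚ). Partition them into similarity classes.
2 classes: {M1, M3}, {M2, M4, M5}

Characteristic polynomials: χ_{M1} = x^3, χ_{M2} = x^3, χ_{M3} = x^3, χ_{M4} = x^3, χ_{M5} = x^3.

{M1, M3}: invariant factors x, x^2.

{M2, M4, M5}: invariant factors x, x, x.

Matrices are similar if and only if their invariant-factor lists agree; the partition into similarity classes is {M1, M3}, {M2, M4, M5}.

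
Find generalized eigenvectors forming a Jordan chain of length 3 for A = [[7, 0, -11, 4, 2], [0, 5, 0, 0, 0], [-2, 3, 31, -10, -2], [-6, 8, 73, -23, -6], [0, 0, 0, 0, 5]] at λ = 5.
We seek v_1 ∈ ker((A - 5I)^3) \ ker((A - 5I)^2), then set v_{i+1} = (A - 5I) v_i.

One such chain is v_1 = [[1, -1, -1, -3, 0]]^T, v_2 = [[1, 0, -1, -3, 0]]^T, v_3 = [[1, 0, 2, 5, 0]]^T. Check: (A - 5I) v_3 = [[0, 0, 0, 0, 0]]^T = 0.

v_1 = [[1, -1, -1, -3, 0]]^T, v_2 = [[1, 0, -1, -3, 0]]^T, v_3 = [[1, 0, 2, 5, 0]]^T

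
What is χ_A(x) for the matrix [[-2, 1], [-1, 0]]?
χ_A(x) = (x + 1)^2

xI - A = [[x + 2, -1], [1, x]].

Expanding det(xI - A) along the first row:
det(xI - A) = + (x + 2)·det([[x]]) - (-1)·det([[1]]).

Evaluating gives χ_A(x) = x^2 + 2x + 1 = (x + 1)^2.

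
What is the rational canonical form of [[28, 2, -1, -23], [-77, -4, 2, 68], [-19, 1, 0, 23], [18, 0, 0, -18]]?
The invariant factors of A (the non-unit diagonal entries of the Smith normal form of xI - A over ℚ[x]) are (x - 6)(x^3 + 3x - 3), each dividing the next. The characteristic polynomial is their product, (x - 6)(x^3 + 3x - 3).

The rational canonical form is the block-diagonal matrix of companion matrices C(f_i):
R = [[0, 0, 0, -18], [1, 0, 0, 21], [0, 1, 0, -3], [0, 0, 1, 6]].

Note the characteristic polynomial does not split into linear factors over ℚ, so A has no Jordan form over ℚ; the rational canonical form exists over any field.

R = [[0, 0, 0, -18], [1, 0, 0, 21], [0, 1, 0, -3], [0, 0, 1, 6]]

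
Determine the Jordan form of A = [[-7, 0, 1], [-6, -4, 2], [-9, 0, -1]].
J = [[-4, 1, 0], [0, -4, 0], [0, 0, -4]]

The characteristic polynomial is det(xI - A) = (x + 4)^3, so the eigenvalues are -4 (algebraic multiplicity 3).

For λ = -4: rank(A + 4I) = 1, rank((A + 4I)^2) = 0. The eigenspace has dimension 3 - 1 = 2, so there are 2 Jordan blocks; the rank sequence gives block sizes [2, 1].

Assembling the blocks gives the Jordan form J above.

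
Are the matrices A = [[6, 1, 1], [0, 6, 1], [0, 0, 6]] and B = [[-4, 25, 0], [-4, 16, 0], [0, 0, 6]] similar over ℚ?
Both have characteristic polynomial (x - 6)^3, but the minimal polynomial of A is (x - 6)^3 while the minimal polynomial of B is (x - 6)^2. The minimal polynomial is a similarity invariant, so A and B are not similar.

No.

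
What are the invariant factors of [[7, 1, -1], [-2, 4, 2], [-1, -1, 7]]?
The Jordan structure of A has elementary divisors (x - 6)^2, (x - 6). Arranging the block sizes at each eigenvalue in decreasing order and taking row products gives the invariant factors.

Invariant factors (smallest first, each dividing the next): x - 6, (x - 6)^2.

Check: the last factor (x - 6)^2 is the minimal polynomial, and the product (x - 6)^3 is the characteristic polynomial.

x - 6, (x - 6)^2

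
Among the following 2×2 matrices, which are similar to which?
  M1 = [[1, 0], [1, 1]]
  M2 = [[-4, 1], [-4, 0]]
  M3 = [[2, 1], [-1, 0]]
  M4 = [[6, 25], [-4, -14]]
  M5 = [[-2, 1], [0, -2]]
3 classes: {M1, M3}, {M2, M5}, {M4}

Characteristic polynomials: χ_{M1} = (x - 1)^2, χ_{M2} = (x + 2)^2, χ_{M3} = (x - 1)^2, χ_{M4} = (x + 4)^2, χ_{M5} = (x + 2)^2.

{M1, M3}: invariant factors (x - 1)^2.

{M2, M5}: invariant factors (x + 2)^2.

{M4}: invariant factors (x + 4)^2.

Matrices are similar if and only if their invariant-factor lists agree; the partition into similarity classes is {M1, M3}, {M2, M5}, {M4}.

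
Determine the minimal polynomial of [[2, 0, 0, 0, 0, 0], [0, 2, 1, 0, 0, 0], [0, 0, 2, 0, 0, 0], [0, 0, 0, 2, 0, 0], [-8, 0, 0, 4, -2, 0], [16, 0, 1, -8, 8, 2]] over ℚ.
The characteristic polynomial factors as (x - 2)^5(x + 2). The minimal polynomial is ∏(x - λ)^{k_λ} where k_λ is the size of the largest Jordan block at λ.

For λ = -2: rank(A + 2I) = 5, and the largest Jordan block has size 1 (the smallest k with rank((A + 2I)^k) = rank((A + 2I)^(k+1))).
For λ = 2: rank(A - 2I) = 2, and the largest Jordan block has size 2 (the smallest k with rank((A - 2I)^k) = rank((A - 2I)^(k+1))).

So m_A(x) = (x - 2)^2(x + 2).

m_A(x) = (x - 2)^2(x + 2)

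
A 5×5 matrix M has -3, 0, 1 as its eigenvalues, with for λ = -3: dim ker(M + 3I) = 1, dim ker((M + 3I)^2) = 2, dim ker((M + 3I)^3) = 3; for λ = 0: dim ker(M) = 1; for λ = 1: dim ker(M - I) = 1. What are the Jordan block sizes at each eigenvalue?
λ = -3: successive nullity increments [1, 1, 1] count blocks of size ≥ k; block sizes are [3].
λ = 0: successive nullity increments [1] count blocks of size ≥ k; block sizes are [1].
λ = 1: successive nullity increments [1] count blocks of size ≥ k; block sizes are [1].

Jordan blocks: (-3, 3), (0, 1), (1, 1)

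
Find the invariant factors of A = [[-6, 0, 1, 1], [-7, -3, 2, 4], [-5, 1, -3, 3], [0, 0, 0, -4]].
The Jordan structure of A has elementary divisors (x + 4)^3, (x + 4). Arranging the block sizes at each eigenvalue in decreasing order and taking row products gives the invariant factors.

Invariant factors (smallest first, each dividing the next): x + 4, (x + 4)^3.

Check: the last factor (x + 4)^3 is the minimal polynomial, and the product (x + 4)^4 is the characteristic polynomial.

x + 4, (x + 4)^3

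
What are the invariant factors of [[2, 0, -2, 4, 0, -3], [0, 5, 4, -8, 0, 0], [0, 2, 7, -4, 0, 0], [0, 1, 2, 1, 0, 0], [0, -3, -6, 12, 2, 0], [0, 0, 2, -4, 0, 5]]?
(x - 5)(x - 2), (x - 5)^2(x - 3)(x - 2)

The Jordan structure of A has elementary divisors (x - 2), (x - 2), (x - 3), (x - 5)^2, (x - 5). Arranging the block sizes at each eigenvalue in decreasing order and taking row products gives the invariant factors.

Invariant factors (smallest first, each dividing the next): (x - 5)(x - 2), (x - 5)^2(x - 3)(x - 2).

Check: the last factor (x - 5)^2(x - 3)(x - 2) is the minimal polynomial, and the product (x - 5)^3(x - 3)(x - 2)^2 is the characteristic polynomial.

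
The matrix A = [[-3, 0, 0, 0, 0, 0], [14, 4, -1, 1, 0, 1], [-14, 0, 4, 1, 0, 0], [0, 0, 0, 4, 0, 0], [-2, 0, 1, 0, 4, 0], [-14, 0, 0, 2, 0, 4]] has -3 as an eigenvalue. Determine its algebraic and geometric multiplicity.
algebraic multiplicity 1, geometric multiplicity 1

The characteristic polynomial is (x - 4)^5(x + 3), so the factor x + 3 appears with exponent 1: the algebraic multiplicity is 1.

rank(A + 3I) = 5, so the eigenspace has dimension 6 - 5 = 1: the geometric multiplicity is 1.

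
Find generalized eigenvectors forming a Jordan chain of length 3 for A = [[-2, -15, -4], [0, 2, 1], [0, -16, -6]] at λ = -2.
We seek v_1 ∈ ker((A + 2I)^3) \ ker((A + 2I)^2), then set v_{i+1} = (A + 2I) v_i.

One such chain is v_1 = [[2, 0, 1]]^T, v_2 = [[-4, 1, -4]]^T, v_3 = [[1, 0, 0]]^T. Check: (A + 2I) v_3 = [[0, 0, 0]]^T = 0.

v_1 = [[2, 0, 1]]^T, v_2 = [[-4, 1, -4]]^T, v_3 = [[1, 0, 0]]^T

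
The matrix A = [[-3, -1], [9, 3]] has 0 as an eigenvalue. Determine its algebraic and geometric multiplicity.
The characteristic polynomial is x^2, so the factor x appears with exponent 2: the algebraic multiplicity is 2.

rank(A) = 1, so the eigenspace has dimension 2 - 1 = 1: the geometric multiplicity is 1.

Since 1 < 2, A is not diagonalizable.

algebraic multiplicity 2, geometric multiplicity 1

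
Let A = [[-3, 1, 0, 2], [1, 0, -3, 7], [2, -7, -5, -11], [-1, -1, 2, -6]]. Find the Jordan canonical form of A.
The characteristic polynomial is det(xI - A) = (x + 2)(x + 4)^3, so the eigenvalues are -4 (algebraic multiplicity 3), -2 (algebraic multiplicity 1).

For λ = -4: rank(A + 4I) = 3, rank((A + 4I)^2) = 2, rank((A + 4I)^3) = 1. The eigenspace has dimension 4 - 3 = 1, so there is 1 Jordan block; the rank sequence gives block sizes [3].

For λ = -2: algebraic multiplicity 1 gives one 1×1 block.

Assembling the blocks gives the Jordan form J above.

J = [[-4, 1, 0, 0], [0, -4, 1, 0], [0, 0, -4, 0], [0, 0, 0, -2]]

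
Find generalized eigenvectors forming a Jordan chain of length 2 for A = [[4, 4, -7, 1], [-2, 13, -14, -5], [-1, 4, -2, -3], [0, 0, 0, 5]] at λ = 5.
We seek v_1 ∈ ker((A - 5I)^2) \ ker(A - 5I), then set v_{i+1} = (A - 5I) v_i.

One such chain is v_1 = [[1, 2, 1, 1]]^T, v_2 = [[1, -5, -3, 0]]^T. Check: (A - 5I) v_2 = [[0, 0, 0, 0]]^T = 0.

v_1 = [[1, 2, 1, 1]]^T, v_2 = [[1, -5, -3, 0]]^T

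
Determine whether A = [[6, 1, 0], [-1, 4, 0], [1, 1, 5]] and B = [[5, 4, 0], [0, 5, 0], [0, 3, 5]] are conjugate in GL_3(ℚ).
Yes.

Two matrices over a field are similar if and only if they have the same invariant factors.

Both A and B have characteristic polynomial (x - 5)^3 and minimal polynomial (x - 5)^2. Computing further, both have invariant factors x - 5, (x - 5)^2. Hence A and B are similar.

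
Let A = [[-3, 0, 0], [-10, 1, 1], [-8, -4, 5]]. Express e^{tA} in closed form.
A has Jordan form J = [[-3, 0, 0], [0, 3, 1], [0, 0, 3]] with A = PJP^{-1}, so e^{tA} = P e^{tJ} P^{-1}.

For a Jordan block J_k(λ), e^{tJ_k(λ)} = e^{λt} · (I + tN + t^2 N^2/2! + ... + t^{k-1} N^{k-1}/(k-1)!) where N is the nilpotent superdiagonal part.

Assembling the blocks and conjugating back gives the entries of e^{tA} as shown above.

e^{tA} = [[e^{-3*t}, 0, 0], [2*((t - 1)*e^{6*t} + 1)*e^{-3*t}, (1 - 2*t)*e^{3*t}, t*e^{3*t}], [2*((2*t - 1)*e^{6*t} + 1)*e^{-3*t}, -4*t*e^{3*t}, (2*t + 1)*e^{3*t}]]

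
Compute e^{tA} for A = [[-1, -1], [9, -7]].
A has Jordan form J = [[-4, 1], [0, -4]] with A = PJP^{-1}, so e^{tA} = P e^{tJ} P^{-1}.

For a Jordan block J_k(λ), e^{tJ_k(λ)} = e^{λt} · (I + tN + t^2 N^2/2! + ... + t^{k-1} N^{k-1}/(k-1)!) where N is the nilpotent superdiagonal part.

Assembling the blocks and conjugating back gives the entries of e^{tA} as shown above.

e^{tA} = [[(3*t + 1)*e^{-4*t}, -t*e^{-4*t}], [9*t*e^{-4*t}, (1 - 3*t)*e^{-4*t}]]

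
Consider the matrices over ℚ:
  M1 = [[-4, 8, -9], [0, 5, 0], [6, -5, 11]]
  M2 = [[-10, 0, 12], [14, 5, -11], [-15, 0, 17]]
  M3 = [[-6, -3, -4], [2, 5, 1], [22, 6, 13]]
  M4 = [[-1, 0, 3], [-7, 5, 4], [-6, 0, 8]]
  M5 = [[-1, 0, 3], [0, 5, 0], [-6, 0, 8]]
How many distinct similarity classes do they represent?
2 classes: {M1, M2, M3, M4}, {M5}

Characteristic polynomials: χ_{M1} = (x - 5)^2(x - 2), χ_{M2} = (x - 5)^2(x - 2), χ_{M3} = (x - 5)^2(x - 2), χ_{M4} = (x - 5)^2(x - 2), χ_{M5} = (x - 5)^2(x - 2).

{M1, M2, M3, M4}: invariant factors (x - 5)^2(x - 2).

{M5}: invariant factors x - 5, (x - 5)(x - 2).

Matrices are similar if and only if their invariant-factor lists agree; the partition into similarity classes is {M1, M2, M3, M4}, {M5}.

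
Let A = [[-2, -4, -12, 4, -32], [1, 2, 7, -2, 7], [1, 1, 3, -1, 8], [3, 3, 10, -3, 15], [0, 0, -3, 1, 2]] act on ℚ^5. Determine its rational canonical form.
The invariant factors of A (the non-unit diagonal entries of the Smith normal form of xI - A over ℚ[x]) are x(x^2 - x + 4)^2, each dividing the next. The characteristic polynomial is their product, x(x^2 - x + 4)^2.

The rational canonical form is the block-diagonal matrix of companion matrices C(f_i):
R = [[0, 0, 0, 0, 0], [1, 0, 0, 0, -16], [0, 1, 0, 0, 8], [0, 0, 1, 0, -9], [0, 0, 0, 1, 2]].

Note the characteristic polynomial does not split into linear factors over ℚ, so A has no Jordan form over ℚ; the rational canonical form exists over any field.

R = [[0, 0, 0, 0, 0], [1, 0, 0, 0, -16], [0, 1, 0, 0, 8], [0, 0, 1, 0, -9], [0, 0, 0, 1, 2]]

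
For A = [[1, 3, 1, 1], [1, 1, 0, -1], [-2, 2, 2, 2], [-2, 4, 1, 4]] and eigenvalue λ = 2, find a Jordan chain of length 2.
v_1 = [[0, 0, 1, 0]]^T, v_2 = [[1, 0, 0, 1]]^T

We seek v_1 ∈ ker((A - 2I)^2) \ ker(A - 2I), then set v_{i+1} = (A - 2I) v_i.

One such chain is v_1 = [[0, 0, 1, 0]]^T, v_2 = [[1, 0, 0, 1]]^T. Check: (A - 2I) v_2 = [[0, 0, 0, 0]]^T = 0.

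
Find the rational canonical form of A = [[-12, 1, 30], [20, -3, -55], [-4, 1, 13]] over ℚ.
The invariant factors of A (the non-unit diagonal entries of the Smith normal form of xI - A over ℚ[x]) are (x - 2)(x + 2)^2, each dividing the next. The characteristic polynomial is their product, (x - 2)(x + 2)^2.

The rational canonical form is the block-diagonal matrix of companion matrices C(f_i):
R = [[0, 0, 8], [1, 0, 4], [0, 1, -2]].

R = [[0, 0, 8], [1, 0, 4], [0, 1, -2]]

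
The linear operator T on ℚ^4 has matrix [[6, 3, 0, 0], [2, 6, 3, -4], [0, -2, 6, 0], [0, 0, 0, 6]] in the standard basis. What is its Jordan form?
J = [[6, 1, 0, 0], [0, 6, 1, 0], [0, 0, 6, 0], [0, 0, 0, 6]]

The characteristic polynomial is det(xI - A) = (x - 6)^4, so the eigenvalues are 6 (algebraic multiplicity 4).

For λ = 6: rank(A - 6I) = 2, rank((A - 6I)^2) = 1, rank((A - 6I)^3) = 0. The eigenspace has dimension 4 - 2 = 2, so there are 2 Jordan blocks; the rank sequence gives block sizes [3, 1].

Assembling the blocks gives the Jordan form J above.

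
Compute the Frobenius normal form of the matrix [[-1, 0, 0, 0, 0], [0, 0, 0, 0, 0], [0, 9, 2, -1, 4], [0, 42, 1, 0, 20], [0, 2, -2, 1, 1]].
The invariant factors of A (the non-unit diagonal entries of the Smith normal form of xI - A over ℚ[x]) are x + 1, x(x - 5)(x + 1)^2, each dividing the next. The characteristic polynomial is their product, x(x - 5)(x + 1)^3.

The rational canonical form is the block-diagonal matrix of companion matrices C(f_i):
R = [[-1, 0, 0, 0, 0], [0, 0, 0, 0, 0], [0, 1, 0, 0, 5], [0, 0, 1, 0, 9], [0, 0, 0, 1, 3]].

R = [[-1, 0, 0, 0, 0], [0, 0, 0, 0, 0], [0, 1, 0, 0, 5], [0, 0, 1, 0, 9], [0, 0, 0, 1, 3]]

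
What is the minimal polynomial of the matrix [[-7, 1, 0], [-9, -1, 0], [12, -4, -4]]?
The characteristic polynomial factors as (x + 4)^3. The minimal polynomial is ∏(x - λ)^{k_λ} where k_λ is the size of the largest Jordan block at λ.

For λ = -4: rank(A + 4I) = 1, and the largest Jordan block has size 2 (the smallest k with rank((A + 4I)^k) = rank((A + 4I)^(k+1))).

So m_A(x) = (x + 4)^2.

m_A(x) = (x + 4)^2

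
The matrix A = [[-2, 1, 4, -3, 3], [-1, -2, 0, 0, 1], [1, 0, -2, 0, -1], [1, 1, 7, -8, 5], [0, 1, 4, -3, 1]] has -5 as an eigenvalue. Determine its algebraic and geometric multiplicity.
algebraic multiplicity 1, geometric multiplicity 1

The characteristic polynomial is (x + 2)^4(x + 5), so the factor x + 5 appears with exponent 1: the algebraic multiplicity is 1.

rank(A + 5I) = 4, so the eigenspace has dimension 5 - 4 = 1: the geometric multiplicity is 1.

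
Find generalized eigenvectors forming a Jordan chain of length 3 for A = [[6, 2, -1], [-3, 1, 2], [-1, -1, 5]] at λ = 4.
v_1 = [[0, 0, 1]]^T, v_2 = [[-1, 2, 1]]^T, v_3 = [[1, -1, 0]]^T

We seek v_1 ∈ ker((A - 4I)^3) \ ker((A - 4I)^2), then set v_{i+1} = (A - 4I) v_i.

One such chain is v_1 = [[0, 0, 1]]^T, v_2 = [[-1, 2, 1]]^T, v_3 = [[1, -1, 0]]^T. Check: (A - 4I) v_3 = [[0, 0, 0]]^T = 0.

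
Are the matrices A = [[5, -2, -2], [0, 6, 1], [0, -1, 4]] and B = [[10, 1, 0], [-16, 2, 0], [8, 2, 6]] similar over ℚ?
No.

trace(A) = 15 but trace(B) = 18. The trace is a similarity invariant, so A and B are not similar.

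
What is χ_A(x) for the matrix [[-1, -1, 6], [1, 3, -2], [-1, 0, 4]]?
xI - A = [[x + 1, 1, -6], [-1, x - 3, 2], [1, 0, x - 4]].

Expanding det(xI - A) along the first row:
det(xI - A) = + (x + 1)·det([[x - 3, 2], [0, x - 4]]) - (1)·det([[-1, 2], [1, x - 4]]) + (-6)·det([[-1, x - 3], [1, 0]]).

Evaluating gives χ_A(x) = x^3 - 6x^2 + 12x - 8 = (x - 2)^3.

χ_A(x) = (x - 2)^3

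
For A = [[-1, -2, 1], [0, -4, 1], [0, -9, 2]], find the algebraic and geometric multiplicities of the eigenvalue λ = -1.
algebraic multiplicity 3, geometric multiplicity 1

The characteristic polynomial is (x + 1)^3, so the factor x + 1 appears with exponent 3: the algebraic multiplicity is 3.

rank(A + I) = 2, so the eigenspace has dimension 3 - 2 = 1: the geometric multiplicity is 1.

Since 1 < 3, A is not diagonalizable.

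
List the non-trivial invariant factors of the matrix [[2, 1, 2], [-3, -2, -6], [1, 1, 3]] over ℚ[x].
x - 1, (x - 1)^2

The Jordan structure of A has elementary divisors (x - 1)^2, (x - 1). Arranging the block sizes at each eigenvalue in decreasing order and taking row products gives the invariant factors.

Invariant factors (smallest first, each dividing the next): x - 1, (x - 1)^2.

Check: the last factor (x - 1)^2 is the minimal polynomial, and the product (x - 1)^3 is the characteristic polynomial.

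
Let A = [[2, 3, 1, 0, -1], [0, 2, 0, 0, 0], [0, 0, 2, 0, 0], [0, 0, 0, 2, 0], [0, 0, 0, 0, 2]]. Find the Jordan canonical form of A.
J = [[2, 1, 0, 0, 0], [0, 2, 0, 0, 0], [0, 0, 2, 0, 0], [0, 0, 0, 2, 0], [0, 0, 0, 0, 2]]

The characteristic polynomial is det(xI - A) = (x - 2)^5, so the eigenvalues are 2 (algebraic multiplicity 5).

For λ = 2: rank(A - 2I) = 1, rank((A - 2I)^2) = 0. The eigenspace has dimension 5 - 1 = 4, so there are 4 Jordan blocks; the rank sequence gives block sizes [2, 1, 1, 1].

Assembling the blocks gives the Jordan form J above.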